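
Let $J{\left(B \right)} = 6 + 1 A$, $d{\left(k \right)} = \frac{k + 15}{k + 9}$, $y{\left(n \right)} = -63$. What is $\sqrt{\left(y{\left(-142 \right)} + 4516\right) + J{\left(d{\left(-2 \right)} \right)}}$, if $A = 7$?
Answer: $\sqrt{4466} \approx 66.828$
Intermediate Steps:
$d{\left(k \right)} = \frac{15 + k}{9 + k}$
$J{\left(B \right)} = 13$ ($J{\left(B \right)} = 6 + 1 \cdot 7 = 6 + 7 = 13$)
$\sqrt{\left(y{\left(-142 \right)} + 4516\right) + J{\left(d{\left(-2 \right)} \right)}} = \sqrt{\left(-63 + 4516\right) + 13} = \sqrt{4453 + 13} = \sqrt{4466}$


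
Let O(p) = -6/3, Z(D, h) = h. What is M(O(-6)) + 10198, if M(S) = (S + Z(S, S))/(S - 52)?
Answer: 275348/27 ≈ 10198.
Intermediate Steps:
O(p) = -2 (O(p) = -6*1/3 = -2)
M(S) = 2*S/(-52 + S) (M(S) = (S + S)/(S - 52) = (2*S)/(-52 + S) = 2*S/(-52 + S))
M(O(-6)) + 10198 = 2*(-2)/(-52 - 2) + 10198 = 2*(-2)/(-54) + 10198 = 2*(-2)*(-1/54) + 10198 = 2/27 + 10198 = 275348/27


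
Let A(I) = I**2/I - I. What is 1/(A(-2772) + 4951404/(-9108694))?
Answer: -4554347/2475702 ≈ -1.8396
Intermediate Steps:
A(I) = 0 (A(I) = I - I = 0)
1/(A(-2772) + 4951404/(-9108694)) = 1/(0 + 4951404/(-9108694)) = 1/(0 + 4951404*(-1/9108694)) = 1/(0 - 2475702/4554347) = 1/(-2475702/4554347) = -4554347/2475702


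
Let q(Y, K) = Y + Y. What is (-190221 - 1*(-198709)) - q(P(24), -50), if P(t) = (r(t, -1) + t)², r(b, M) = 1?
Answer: 7238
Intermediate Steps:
P(t) = (1 + t)²
q(Y, K) = 2*Y
(-190221 - 1*(-198709)) - q(P(24), -50) = (-190221 - 1*(-198709)) - 2*(1 + 24)² = (-190221 + 198709) - 2*25² = 8488 - 2*625 = 8488 - 1*1250 = 8488 - 1250 = 7238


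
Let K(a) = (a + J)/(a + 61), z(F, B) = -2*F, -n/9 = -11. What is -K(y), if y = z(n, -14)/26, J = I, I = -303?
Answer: 2019/347 ≈ 5.8184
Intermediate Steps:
n = 99 (n = -9*(-11) = 99)
J = -303
y = -99/13 (y = -2*99/26 = -198*1/26 = -99/13 ≈ -7.6154)
K(a) = (-303 + a)/(61 + a) (K(a) = (a - 303)/(a + 61) = (-303 + a)/(61 + a))
-K(y) = -(-303 - 99/13)/(61 - 99/13) = -(-4038)/(694/13*13) = -13*(-4038)/(694*13) = -1*(-2019/347) = 2019/347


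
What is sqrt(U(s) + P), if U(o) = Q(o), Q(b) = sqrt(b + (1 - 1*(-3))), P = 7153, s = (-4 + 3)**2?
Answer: sqrt(7153 + sqrt(5)) ≈ 84.589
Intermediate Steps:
s = 1 (s = (-1)**2 = 1)
Q(b) = sqrt(4 + b) (Q(b) = sqrt(b + (1 + 3)) = sqrt(b + 4) = sqrt(4 + b))
U(o) = sqrt(4 + o)
sqrt(U(s) + P) = sqrt(sqrt(4 + 1) + 7153) = sqrt(sqrt(5) + 7153) = sqrt(7153 + sqrt(5))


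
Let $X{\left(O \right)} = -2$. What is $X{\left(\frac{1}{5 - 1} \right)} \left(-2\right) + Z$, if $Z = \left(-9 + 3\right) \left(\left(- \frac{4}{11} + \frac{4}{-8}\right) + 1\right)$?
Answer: $\frac{35}{11} \approx 3.1818$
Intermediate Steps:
$Z = - \frac{9}{11}$ ($Z = - 6 \left(\left(\left(-4\right) \frac{1}{11} + 4 \left(- \frac{1}{8}\right)\right) + 1\right) = - 6 \left(\left(- \frac{4}{11} - \frac{1}{2}\right) + 1\right) = - 6 \left(- \frac{19}{22} + 1\right) = \left(-6\right) \frac{3}{22} = - \frac{9}{11} \approx -0.81818$)
$X{\left(\frac{1}{5 - 1} \right)} \left(-2\right) + Z = \left(-2\right) \left(-2\right) - \frac{9}{11} = 4 - \frac{9}{11} = \frac{35}{11}$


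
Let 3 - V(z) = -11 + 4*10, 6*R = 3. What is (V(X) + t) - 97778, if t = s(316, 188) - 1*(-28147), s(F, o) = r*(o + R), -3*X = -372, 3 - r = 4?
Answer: -139691/2 ≈ -69846.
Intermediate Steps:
R = ½ (R = (⅙)*3 = ½ ≈ 0.50000)
r = -1 (r = 3 - 1*4 = 3 - 4 = -1)
X = 124 (X = -⅓*(-372) = 124)
s(F, o) = -½ - o (s(F, o) = -(o + ½) = -(½ + o) = -½ - o)
V(z) = -26 (V(z) = 3 - (-11 + 4*10) = 3 - (-11 + 40) = 3 - 1*29 = 3 - 29 = -26)
t = 55917/2 (t = (-½ - 1*188) - 1*(-28147) = (-½ - 188) + 28147 = -377/2 + 28147 = 55917/2 ≈ 27959.)
(V(X) + t) - 97778 = (-26 + 55917/2) - 97778 = 55865/2 - 97778 = -139691/2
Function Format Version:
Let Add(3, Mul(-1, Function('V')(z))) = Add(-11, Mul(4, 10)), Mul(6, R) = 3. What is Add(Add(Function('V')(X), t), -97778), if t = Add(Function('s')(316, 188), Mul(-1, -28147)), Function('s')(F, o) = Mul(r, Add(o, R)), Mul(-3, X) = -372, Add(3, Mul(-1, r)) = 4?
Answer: Rational(-139691, 2) ≈ -69846.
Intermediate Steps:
R = Rational(1, 2) (R = Mul(Rational(1, 6), 3) = Rational(1, 2) ≈ 0.50000)
r = -1 (r = Add(3, Mul(-1, 4)) = Add(3, -4) = -1)
X = 124 (X = Mul(Rational(-1, 3), -372) = 124)
Function('s')(F, o) = Add(Rational(-1, 2), Mul(-1, o)) (Function('s')(F, o) = Mul(-1, Add(o, Rational(1, 2))) = Mul(-1, Add(Rational(1, 2), o)) = Add(Rational(-1, 2), Mul(-1, o)))
Function('V')(z) = -26 (Function('V')(z) = Add(3, Mul(-1, Add(-11, Mul(4, 10)))) = Add(3, Mul(-1, Add(-11, 40))) = Add(3, Mul(-1, 29)) = Add(3, -29) = -26)
t = Rational(55917, 2) (t = Add(Add(Rational(-1, 2), Mul(-1, 188)), Mul(-1, -28147)) = Add(Add(Rational(-1, 2), -188), 28147) = Add(Rational(-377, 2), 28147) = Rational(55917, 2) ≈ 27959.)
Add(Add(Function('V')(X), t), -97778) = Add(Add(-26, Rational(55917, 2)), -97778) = Add(Rational(55865, 2), -97778) = Rational(-139691, 2)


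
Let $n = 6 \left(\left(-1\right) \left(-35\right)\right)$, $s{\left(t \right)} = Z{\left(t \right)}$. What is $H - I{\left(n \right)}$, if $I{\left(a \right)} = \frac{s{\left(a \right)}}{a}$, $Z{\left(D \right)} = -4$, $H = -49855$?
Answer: $- \frac{5234773}{105} \approx -49855.0$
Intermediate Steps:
$s{\left(t \right)} = -4$
$n = 210$ ($n = 6 \cdot 35 = 210$)
$I{\left(a \right)} = - \frac{4}{a}$
$H - I{\left(n \right)} = -49855 - - \frac{4}{210} = -49855 - \left(-4\right) \frac{1}{210} = -49855 - - \frac{2}{105} = -49855 + \frac{2}{105} = - \frac{5234773}{105}$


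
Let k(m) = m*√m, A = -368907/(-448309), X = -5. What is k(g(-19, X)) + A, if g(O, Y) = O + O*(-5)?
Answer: 368907/448309 + 152*√19 ≈ 663.38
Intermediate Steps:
g(O, Y) = -4*O (g(O, Y) = O - 5*O = -4*O)
A = 368907/448309 (A = -368907*(-1/448309) = 368907/448309 ≈ 0.82289)
k(m) = m^(3/2)
k(g(-19, X)) + A = (-4*(-19))^(3/2) + 368907/448309 = 76^(3/2) + 368907/448309 = 152*√19 + 368907/448309 = 368907/448309 + 152*√19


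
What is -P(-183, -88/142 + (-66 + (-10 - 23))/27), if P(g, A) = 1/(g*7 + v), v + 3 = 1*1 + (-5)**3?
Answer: 1/1408 ≈ 0.00071023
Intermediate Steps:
v = -127 (v = -3 + (1*1 + (-5)**3) = -3 + (1 - 125) = -3 - 124 = -127)
P(g, A) = 1/(-127 + 7*g) (P(g, A) = 1/(g*7 - 127) = 1/(7*g - 127) = 1/(-127 + 7*g))
-P(-183, -88/142 + (-66 + (-10 - 23))/27) = -1/(-127 + 7*(-183)) = -1/(-127 - 1281) = -1/(-1408) = -1*(-1/1408) = 1/1408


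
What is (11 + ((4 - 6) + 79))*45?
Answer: 3960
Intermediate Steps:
(11 + ((4 - 6) + 79))*45 = (11 + (-2 + 79))*45 = (11 + 77)*45 = 88*45 = 3960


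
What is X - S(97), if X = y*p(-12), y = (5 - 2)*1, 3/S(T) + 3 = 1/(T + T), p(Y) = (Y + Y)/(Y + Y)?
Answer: 2325/581 ≈ 4.0017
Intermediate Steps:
p(Y) = 1 (p(Y) = (2*Y)/((2*Y)) = (2*Y)*(1/(2*Y)) = 1)
S(T) = 3/(-3 + 1/(2*T)) (S(T) = 3/(-3 + 1/(T + T)) = 3/(-3 + 1/(2*T)))
y = 3 (y = 3*1 = 3)
X = 3 (X = 3*1 = 3)
X - S(97) = 3 - (-6)*97/(-1 + 6*97) = 3 - (-6)*97/(-1 + 582) = 3 - (-6)*97/581 = 3 - 1*(-582/581) = 3 + 582/581 = 2325/581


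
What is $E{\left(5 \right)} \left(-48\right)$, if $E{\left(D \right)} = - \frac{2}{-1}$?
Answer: $-96$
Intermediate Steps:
$E{\left(D \right)} = 2$ ($E{\left(D \right)} = \left(-2\right) \left(-1\right) = 2$)
$E{\left(5 \right)} \left(-48\right) = 2 \left(-48\right) = -96$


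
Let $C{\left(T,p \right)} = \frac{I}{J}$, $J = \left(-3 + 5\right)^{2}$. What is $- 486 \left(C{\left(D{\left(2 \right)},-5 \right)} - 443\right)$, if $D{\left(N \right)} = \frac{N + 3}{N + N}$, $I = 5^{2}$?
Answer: $\frac{424521}{2} \approx 2.1226 \cdot 10^{5}$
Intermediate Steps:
$J = 4$ ($J = 2^{2} = 4$)
$I = 25$
$D{\left(N \right)} = \frac{3 + N}{2 N}$
$C{\left(T,p \right)} = \frac{25}{4}$
$- 486 \left(C{\left(D{\left(2 \right)},-5 \right)} - 443\right) = - 486 \left(\frac{25}{4} - 443\right) = \left(-486\right) \left(- \frac{1747}{4}\right) = \frac{424521}{2}$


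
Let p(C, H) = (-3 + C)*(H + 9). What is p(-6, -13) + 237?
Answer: 273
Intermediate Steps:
p(C, H) = (-3 + C)*(9 + H)
p(-6, -13) + 237 = (-27 - 3*(-13) + 9*(-6) - 6*(-13)) + 237 = (-27 + 39 - 54 + 78) + 237 = 36 + 237 = 273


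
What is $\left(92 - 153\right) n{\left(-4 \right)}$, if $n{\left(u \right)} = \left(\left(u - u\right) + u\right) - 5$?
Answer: $549$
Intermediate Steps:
$n{\left(u \right)} = -5 + u$ ($n{\left(u \right)} = \left(0 + u\right) - 5 = u - 5 = -5 + u$)
$\left(92 - 153\right) n{\left(-4 \right)} = \left(92 - 153\right) \left(-5 - 4\right) = \left(-61\right) \left(-9\right) = 549$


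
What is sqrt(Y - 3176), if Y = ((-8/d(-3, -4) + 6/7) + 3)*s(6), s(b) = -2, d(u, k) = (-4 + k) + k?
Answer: I*sqrt(1404606)/21 ≈ 56.436*I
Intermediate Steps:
d(u, k) = -4 + 2*k
Y = -190/21 (Y = ((-8/(-4 + 2*(-4)) + 6/7) + 3)*(-2) = ((-8/(-4 - 8) + 6*(1/7)) + 3)*(-2) = ((-8/(-12) + 6/7) + 3)*(-2) = ((-8*(-1/12) + 6/7) + 3)*(-2) = ((2/3 + 6/7) + 3)*(-2) = (32/21 + 3)*(-2) = (95/21)*(-2) = -190/21 ≈ -9.0476)
sqrt(Y - 3176) = sqrt(-190/21 - 3176) = sqrt(-66886/21) = I*sqrt(1404606)/21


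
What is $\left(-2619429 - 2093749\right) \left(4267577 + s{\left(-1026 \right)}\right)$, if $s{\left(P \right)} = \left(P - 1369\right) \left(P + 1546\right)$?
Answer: $-14244058148506$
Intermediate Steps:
$s{\left(P \right)} = \left(-1369 + P\right) \left(1546 + P\right)$
$\left(-2619429 - 2093749\right) \left(4267577 + s{\left(-1026 \right)}\right) = \left(-2619429 - 2093749\right) \left(4267577 + \left(-2116474 + \left(-1026\right)^{2} + 177 \left(-1026\right)\right)\right) = - 4713178 \left(4267577 - 1245400\right) = \left(-4713178\right) 3022177 = -14244058148506$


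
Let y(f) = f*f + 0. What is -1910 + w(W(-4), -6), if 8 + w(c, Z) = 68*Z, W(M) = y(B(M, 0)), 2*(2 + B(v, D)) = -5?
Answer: -2326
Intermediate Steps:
B(v, D) = -9/2 (B(v, D) = -2 + (1/2)*(-5) = -2 - 5/2 = -9/2)
y(f) = f**2 (y(f) = f**2 + 0 = f**2)
W(M) = 81/4 (W(M) = (-9/2)**2 = 81/4)
w(c, Z) = -8 + 68*Z
-1910 + w(W(-4), -6) = -1910 + (-8 + 68*(-6)) = -1910 + (-8 - 408) = -1910 - 416 = -2326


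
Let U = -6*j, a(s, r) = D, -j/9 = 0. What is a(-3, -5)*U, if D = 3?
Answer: 0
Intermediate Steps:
j = 0 (j = -9*0 = 0)
a(s, r) = 3
U = 0 (U = -6*0 = 0)
a(-3, -5)*U = 3*0 = 0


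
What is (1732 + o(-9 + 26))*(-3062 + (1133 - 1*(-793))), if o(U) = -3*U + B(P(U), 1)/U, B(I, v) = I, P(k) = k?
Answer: -1910752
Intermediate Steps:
o(U) = 1 - 3*U (o(U) = -3*U + U/U = -3*U + 1 = 1 - 3*U)
(1732 + o(-9 + 26))*(-3062 + (1133 - 1*(-793))) = (1732 + (1 - 3*(-9 + 26)))*(-3062 + (1133 - 1*(-793))) = (1732 + (1 - 3*17))*(-3062 + (1133 + 793)) = (1732 + (1 - 51))*(-3062 + 1926) = (1732 - 50)*(-1136) = 1682*(-1136) = -1910752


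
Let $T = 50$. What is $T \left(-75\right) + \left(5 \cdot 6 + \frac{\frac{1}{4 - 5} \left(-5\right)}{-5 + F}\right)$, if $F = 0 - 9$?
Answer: $- \frac{52085}{14} \approx -3720.4$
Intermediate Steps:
$F = -9$ ($F = 0 - 9 = -9$)
$T \left(-75\right) + \left(5 \cdot 6 + \frac{\frac{1}{4 - 5} \left(-5\right)}{-5 + F}\right) = 50 \left(-75\right) + \left(5 \cdot 6 + \frac{\frac{1}{4 - 5} \left(-5\right)}{-5 - 9}\right) = -3750 + \left(30 + \frac{\frac{1}{-1} \left(-5\right)}{-14}\right) = -3750 + \left(30 + \left(-1\right) \left(-5\right) \left(- \frac{1}{14}\right)\right) = -3750 + \left(30 + 5 \left(- \frac{1}{14}\right)\right) = -3750 + \left(30 - \frac{5}{14}\right) = -3750 + \frac{415}{14} = - \frac{52085}{14}$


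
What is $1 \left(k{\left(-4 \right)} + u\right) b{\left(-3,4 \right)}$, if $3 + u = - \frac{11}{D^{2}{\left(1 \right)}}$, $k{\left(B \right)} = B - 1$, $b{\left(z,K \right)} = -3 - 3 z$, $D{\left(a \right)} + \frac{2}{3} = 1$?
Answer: $-642$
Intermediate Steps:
$D{\left(a \right)} = \frac{1}{3}$ ($D{\left(a \right)} = - \frac{2}{3} + 1 = \frac{1}{3}$)
$k{\left(B \right)} = -1 + B$
$u = -102$ ($u = -3 - \frac{11}{\left(\frac{1}{3}\right)^{2}} = -3 - 11 \frac{1}{\frac{1}{9}} = -3 - 99 = -102$)
$1 \left(k{\left(-4 \right)} + u\right) b{\left(-3,4 \right)} = 1 \left(\left(-1 - 4\right) - 102\right) \left(-3 - -9\right) = 1 \left(-5 - 102\right) \left(-3 + 9\right) = 1 \left(-107\right) 6 = \left(-107\right) 6 = -642$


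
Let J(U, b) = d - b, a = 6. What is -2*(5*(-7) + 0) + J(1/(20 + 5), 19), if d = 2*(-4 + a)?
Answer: 55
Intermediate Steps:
d = 4 (d = 2*(-4 + 6) = 2*2 = 4)
J(U, b) = 4 - b
-2*(5*(-7) + 0) + J(1/(20 + 5), 19) = -2*(5*(-7) + 0) + (4 - 1*19) = -2*(-35 + 0) + (4 - 19) = -2*(-35) - 15 = 70 - 15 = 55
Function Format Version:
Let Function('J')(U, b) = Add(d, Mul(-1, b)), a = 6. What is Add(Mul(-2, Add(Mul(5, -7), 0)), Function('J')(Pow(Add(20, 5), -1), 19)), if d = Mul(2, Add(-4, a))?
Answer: 55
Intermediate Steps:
d = 4 (d = Mul(2, Add(-4, 6)) = Mul(2, 2) = 4)
Function('J')(U, b) = Add(4, Mul(-1, b))
Add(Mul(-2, Add(Mul(5, -7), 0)), Function('J')(Pow(Add(20, 5), -1), 19)) = Add(Mul(-2, Add(Mul(5, -7), 0)), Add(4, Mul(-1, 19))) = Add(Mul(-2, Add(-35, 0)), Add(4, -19)) = Add(Mul(-2, -35), -15) = Add(70, -15) = 55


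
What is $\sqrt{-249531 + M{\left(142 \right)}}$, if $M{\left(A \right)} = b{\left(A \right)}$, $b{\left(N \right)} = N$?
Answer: $i \sqrt{249389} \approx 499.39 i$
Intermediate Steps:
$M{\left(A \right)} = A$
$\sqrt{-249531 + M{\left(142 \right)}} = \sqrt{-249531 + 142} = \sqrt{-249389} = i \sqrt{249389}$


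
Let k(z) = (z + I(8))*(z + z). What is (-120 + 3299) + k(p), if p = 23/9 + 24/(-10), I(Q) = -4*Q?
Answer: 6417413/2025 ≈ 3169.1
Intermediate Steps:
p = 7/45 (p = 23*(⅑) + 24*(-⅒) = 23/9 - 12/5 = 7/45 ≈ 0.15556)
k(z) = 2*z*(-32 + z) (k(z) = (z - 4*8)*(z + z) = (z - 32)*(2*z) = (-32 + z)*(2*z) = 2*z*(-32 + z))
(-120 + 3299) + k(p) = (-120 + 3299) + 2*(7/45)*(-32 + 7/45) = 3179 + 2*(7/45)*(-1433/45) = 3179 - 20062/2025 = 6417413/2025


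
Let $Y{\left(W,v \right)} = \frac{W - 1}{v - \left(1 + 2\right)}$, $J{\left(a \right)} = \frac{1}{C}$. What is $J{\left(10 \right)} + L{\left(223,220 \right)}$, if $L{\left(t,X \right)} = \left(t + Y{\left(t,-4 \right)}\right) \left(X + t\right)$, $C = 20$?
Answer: $\frac{11863547}{140} \approx 84740.0$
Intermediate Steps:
$J{\left(a \right)} = \frac{1}{20}$
$Y{\left(W,v \right)} = \frac{-1 + W}{-3 + v}$ ($Y{\left(W,v \right)} = \frac{-1 + W}{v - 3} = \frac{-1 + W}{-3 + v}$)
$L{\left(t,X \right)} = \left(\frac{1}{7} + \frac{6 t}{7}\right) \left(X + t\right)$ ($L{\left(t,X \right)} = \left(t + \frac{-1 + t}{-3 - 4}\right) \left(X + t\right) = \left(t + \frac{-1 + t}{-7}\right) \left(X + t\right) = \left(t - \frac{-1 + t}{7}\right) \left(X + t\right) = \left(t - \left(- \frac{1}{7} + \frac{t}{7}\right)\right) \left(X + t\right) = \left(\frac{1}{7} + \frac{6 t}{7}\right) \left(X + t\right)$)
$J{\left(10 \right)} + L{\left(223,220 \right)} = \frac{1}{20} + \left(\frac{1}{7} \cdot 220 + \frac{1}{7} \cdot 223 + \frac{6 \cdot 223^{2}}{7} + \frac{6}{7} \cdot 220 \cdot 223\right) = \frac{1}{20} + \left(\frac{220}{7} + \frac{223}{7} + \frac{6}{7} \cdot 49729 + \frac{294360}{7}\right) = \frac{1}{20} + \left(\frac{220}{7} + \frac{223}{7} + \frac{298374}{7} + \frac{294360}{7}\right) = \frac{1}{20} + \frac{593177}{7} = \frac{11863547}{140}$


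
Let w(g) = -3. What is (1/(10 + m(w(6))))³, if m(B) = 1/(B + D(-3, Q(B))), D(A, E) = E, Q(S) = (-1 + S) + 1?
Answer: 216/205379 ≈ 0.0010517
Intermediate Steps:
Q(S) = S
m(B) = 1/(2*B) (m(B) = 1/(B + B) = 1/(2*B))
(1/(10 + m(w(6))))³ = (1/(10 + (½)/(-3)))³ = (1/(10 + (½)*(-⅓)))³ = (1/(10 - ⅙))³ = (1/(59/6))³ = (6/59)³ = 216/205379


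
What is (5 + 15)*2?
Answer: 40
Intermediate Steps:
(5 + 15)*2 = 20*2 = 40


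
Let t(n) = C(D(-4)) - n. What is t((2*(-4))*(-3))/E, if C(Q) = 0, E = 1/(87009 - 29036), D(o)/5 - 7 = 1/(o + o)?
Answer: -1391352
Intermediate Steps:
D(o) = 35 + 5/(2*o) (D(o) = 35 + 5/(o + o) = 35 + 5/((2*o)) = 35 + 5*(1/(2*o)) = 35 + 5/(2*o))
E = 1/57973 ≈ 1.7249e-5
t(n) = -n (t(n) = 0 - n = -n)
t((2*(-4))*(-3))/E = (-2*(-4)*(-3))/(1/57973) = -(-8)*(-3)*57973 = -1*24*57973 = -24*57973 = -1391352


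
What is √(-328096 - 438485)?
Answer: I*√766581 ≈ 875.55*I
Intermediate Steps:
√(-328096 - 438485) = √(-766581) = I*√766581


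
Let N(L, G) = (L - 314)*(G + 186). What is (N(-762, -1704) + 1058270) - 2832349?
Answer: -140711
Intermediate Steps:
N(L, G) = (-314 + L)*(186 + G)
(N(-762, -1704) + 1058270) - 2832349 = ((-58404 - 314*(-1704) + 186*(-762) - 1704*(-762)) + 1058270) - 2832349 = ((-58404 + 535056 - 141732 + 1298448) + 1058270) - 2832349 = (1633368 + 1058270) - 2832349 = 2691638 - 2832349 = -140711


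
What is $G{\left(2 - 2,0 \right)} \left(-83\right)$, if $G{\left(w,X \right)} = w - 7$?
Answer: $581$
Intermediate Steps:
$G{\left(w,X \right)} = -7 + w$
$G{\left(2 - 2,0 \right)} \left(-83\right) = \left(-7 + \left(2 - 2\right)\right) \left(-83\right) = \left(-7 + 0\right) \left(-83\right) = \left(-7\right) \left(-83\right) = 581$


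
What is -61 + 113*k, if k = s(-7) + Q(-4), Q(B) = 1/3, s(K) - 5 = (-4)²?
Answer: 7049/3 ≈ 2349.7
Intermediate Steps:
s(K) = 21 (s(K) = 5 + (-4)² = 5 + 16 = 21)
Q(B) = ⅓
k = 64/3 (k = 21 + ⅓ = 64/3 ≈ 21.333)
-61 + 113*k = -61 + 113*(64/3) = -61 + 7232/3 = 7049/3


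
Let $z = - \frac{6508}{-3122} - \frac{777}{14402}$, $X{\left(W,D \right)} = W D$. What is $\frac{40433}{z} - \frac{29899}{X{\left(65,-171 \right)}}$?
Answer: $\frac{10104848563431679}{507413210265} \approx 19914.0$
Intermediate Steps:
$X{\left(W,D \right)} = D W$
$z = \frac{45651211}{22481522}$ ($z = \left(-6508\right) \left(- \frac{1}{3122}\right) - \frac{777}{14402} = \frac{3254}{1561} - \frac{777}{14402} = \frac{45651211}{22481522} \approx 2.0306$)
$\frac{40433}{z} - \frac{29899}{X{\left(65,-171 \right)}} = \frac{40433}{\frac{45651211}{22481522}} - \frac{29899}{\left(-171\right) 65} = 40433 \cdot \frac{22481522}{45651211} - \frac{29899}{-11115} = \frac{908995379026}{45651211} - - \frac{29899}{11115} = \frac{908995379026}{45651211} + \frac{29899}{11115} = \frac{10104848563431679}{507413210265}$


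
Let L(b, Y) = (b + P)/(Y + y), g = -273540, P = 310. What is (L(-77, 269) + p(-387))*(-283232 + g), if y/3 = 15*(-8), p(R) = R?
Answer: 19737567400/91 ≈ 2.1690e+8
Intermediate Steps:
y = -360 (y = 3*(15*(-8)) = 3*(-120) = -360)
L(b, Y) = (310 + b)/(-360 + Y) (L(b, Y) = (b + 310)/(Y - 360) = (310 + b)/(-360 + Y))
(L(-77, 269) + p(-387))*(-283232 + g) = ((310 - 77)/(-360 + 269) - 387)*(-283232 - 273540) = (233/(-91) - 387)*(-556772) = (-1/91*233 - 387)*(-556772) = (-233/91 - 387)*(-556772) = -35450/91*(-556772) = 19737567400/91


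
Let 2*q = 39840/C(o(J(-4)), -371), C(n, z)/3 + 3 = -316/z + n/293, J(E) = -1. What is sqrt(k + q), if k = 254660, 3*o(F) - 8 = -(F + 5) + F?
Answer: 6*sqrt(3798543986195)/23315 ≈ 501.56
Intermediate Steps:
o(F) = 1 (o(F) = 8/3 + (-(F + 5) + F)/3 = 8/3 + (-(5 + F) + F)/3 = 8/3 + ((-5 - F) + F)/3 = 8/3 + (1/3)*(-5) = 8/3 - 5/3 = 1)
C(n, z) = -9 - 948/z + 3*n/293 (C(n, z) = -9 + 3*(-316/z + n/293) = -9 + (-948/z + 3*n/293) = -9 - 948/z + 3*n/293)
q = -72178792/23315 (q = (39840/(-9 - 948/(-371) + (3/293)*1))/2 = (39840/(-9 - 948*(-1/371) + 3/293))/2 = (39840/(-9 + 948/371 + 3/293))/2 = (39840/(-699450/108703))/2 = (39840*(-108703/699450))/2 = (1/2)*(-144357584/23315) = -72178792/23315 ≈ -3095.8)
sqrt(k + q) = sqrt(254660 - 72178792/23315) = sqrt(5865219108/23315) = 6*sqrt(3798543986195)/23315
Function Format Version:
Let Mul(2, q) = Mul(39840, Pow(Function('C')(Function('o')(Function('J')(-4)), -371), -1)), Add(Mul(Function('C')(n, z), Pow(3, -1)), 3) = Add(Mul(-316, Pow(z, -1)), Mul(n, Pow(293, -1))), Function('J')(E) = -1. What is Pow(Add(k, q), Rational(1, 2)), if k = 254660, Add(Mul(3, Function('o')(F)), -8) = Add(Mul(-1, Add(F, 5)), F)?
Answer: Mul(Rational(6, 23315), Pow(3798543986195, Rational(1, 2))) ≈ 501.56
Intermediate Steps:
Function('o')(F) = 1 (Function('o')(F) = Add(Rational(8, 3), Mul(Rational(1, 3), Add(Mul(-1, Add(F, 5)), F))) = Add(Rational(8, 3), Mul(Rational(1, 3), Add(Mul(-1, Add(5, F)), F))) = Add(Rational(8, 3), Mul(Rational(1, 3), Add(Add(-5, Mul(-1, F)), F))) = Add(Rational(8, 3), Mul(Rational(1, 3), -5)) = Add(Rational(8, 3), Rational(-5, 3)) = 1)
Function('C')(n, z) = Add(-9, Mul(-948, Pow(z, -1)), Mul(Rational(3, 293), n)) (Function('C')(n, z) = Add(-9, Mul(3, Add(Mul(-316, Pow(z, -1)), Mul(n, Pow(293, -1))))) = Add(-9, Mul(3, Add(Mul(-316, Pow(z, -1)), Mul(n, Rational(1, 293))))) = Add(-9, Mul(3, Add(Mul(-316, Pow(z, -1)), Mul(Rational(1, 293), n)))) = Add(-9, Add(Mul(-948, Pow(z, -1)), Mul(Rational(3, 293), n))) = Add(-9, Mul(-948, Pow(z, -1)), Mul(Rational(3, 293), n)))
q = Rational(-72178792, 23315) (q = Mul(Rational(1, 2), Mul(39840, Pow(Add(-9, Mul(-948, Pow(-371, -1)), Mul(Rational(3, 293), 1)), -1))) = Mul(Rational(1, 2), Mul(39840, Pow(Add(-9, Mul(-948, Rational(-1, 371)), Rational(3, 293)), -1))) = Mul(Rational(1, 2), Mul(39840, Pow(Add(-9, Rational(948, 371), Rational(3, 293)), -1))) = Mul(Rational(1, 2), Mul(39840, Pow(Rational(-699450, 108703), -1))) = Mul(Rational(1, 2), Mul(39840, Rational(-108703, 699450))) = Mul(Rational(1, 2), Rational(-144357584, 23315)) = Rational(-72178792, 23315) ≈ -3095.8)
Pow(Add(k, q), Rational(1, 2)) = Pow(Add(254660, Rational(-72178792, 23315)), Rational(1, 2)) = Pow(Rational(5865219108, 23315), Rational(1, 2)) = Mul(Rational(6, 23315), Pow(3798543986195, Rational(1, 2)))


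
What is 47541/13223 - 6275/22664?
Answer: 994494899/299686072 ≈ 3.3185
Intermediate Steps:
47541/13223 - 6275/22664 = 994494899/299686072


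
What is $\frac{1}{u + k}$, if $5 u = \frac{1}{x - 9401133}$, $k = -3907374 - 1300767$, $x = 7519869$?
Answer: $- \frac{9406320}{48989440851121} \approx -1.9201 \cdot 10^{-7}$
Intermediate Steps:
$k = -5208141$ ($k = -3907374 - 1300767 = -5208141$)
$u = - \frac{1}{9406320}$ ($u = \frac{1}{5 \left(7519869 - 9401133\right)} = \frac{1}{5 \left(-1881264\right)} = \frac{1}{5} \left(- \frac{1}{1881264}\right) = - \frac{1}{9406320} \approx -1.0631 \cdot 10^{-7}$)
$\frac{1}{u + k} = \frac{1}{- \frac{1}{9406320} - 5208141} = \frac{1}{- \frac{48989440851121}{9406320}} = - \frac{9406320}{48989440851121}$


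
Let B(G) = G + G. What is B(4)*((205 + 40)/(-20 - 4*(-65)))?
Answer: 49/6 ≈ 8.1667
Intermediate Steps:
B(G) = 2*G
B(4)*((205 + 40)/(-20 - 4*(-65))) = (2*4)*((205 + 40)/(-20 - 4*(-65))) = 8*(245/(-20 + 260)) = 8*(245/240) = 8*(245*(1/240)) = 8*(49/48) = 49/6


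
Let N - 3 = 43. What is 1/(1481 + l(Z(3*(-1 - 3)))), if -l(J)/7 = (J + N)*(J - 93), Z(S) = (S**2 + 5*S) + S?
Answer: 1/18827 ≈ 5.3115e-5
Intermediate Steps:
N = 46 (N = 3 + 43 = 46)
Z(S) = S**2 + 6*S
l(J) = -7*(-93 + J)*(46 + J) (l(J) = -7*(J + 46)*(J - 93) = -7*(46 + J)*(-93 + J) = -7*(-93 + J)*(46 + J))
1/(1481 + l(Z(3*(-1 - 3)))) = 1/(1481 + (29946 - 7*9*(-1 - 3)**2*(6 + 3*(-1 - 3))**2 + 329*((3*(-1 - 3))*(6 + 3*(-1 - 3))))) = 1/(1481 + (29946 - 7*144*(6 + 3*(-4))**2 + 329*((3*(-4))*(6 + 3*(-4))))) = 1/(1481 + (29946 - 7*144*(6 - 12)**2 + 329*(-12*(6 - 12)))) = 1/(1481 + (29946 - 7*(-12*(-6))**2 + 329*(-12*(-6)))) = 1/(1481 + (29946 - 7*72**2 + 329*72)) = 1/(1481 + (29946 - 7*5184 + 23688)) = 1/(1481 + (29946 - 36288 + 23688)) = 1/(1481 + 17346) = 1/18827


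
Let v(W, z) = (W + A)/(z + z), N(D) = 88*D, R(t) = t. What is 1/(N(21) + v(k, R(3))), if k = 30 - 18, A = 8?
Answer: 3/5554 ≈ 0.00054015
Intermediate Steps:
k = 12
v(W, z) = (8 + W)/(2*z) (v(W, z) = (W + 8)/(z + z) = (8 + W)/((2*z)) = (8 + W)*(1/(2*z)) = (8 + W)/(2*z))
1/(N(21) + v(k, R(3))) = 1/(88*21 + (½)*(8 + 12)/3) = 1/(1848 + (½)*(⅓)*20) = 1/(1848 + 10/3) = 1/(5554/3) = 3/5554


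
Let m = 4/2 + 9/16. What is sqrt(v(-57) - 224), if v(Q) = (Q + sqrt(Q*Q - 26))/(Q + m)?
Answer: 4*sqrt(-10571327 - 871*sqrt(3223))/871 ≈ 14.966*I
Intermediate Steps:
m = 41/16 (m = 4*(1/2) + 9*(1/16) = 2 + 9/16 = 41/16 ≈ 2.5625)
v(Q) = (Q + sqrt(-26 + Q**2))/(41/16 + Q) (v(Q) = (Q + sqrt(Q*Q - 26))/(Q + 41/16) = (Q + sqrt(Q**2 - 26))/(41/16 + Q) = (Q + sqrt(-26 + Q**2))/(41/16 + Q))
sqrt(v(-57) - 224) = sqrt(16*(-57 + sqrt(-26 + (-57)**2))/(41 + 16*(-57)) - 224) = sqrt(16*(-57 + sqrt(-26 + 3249))/(41 - 912) - 224) = sqrt(16*(-57 + sqrt(3223))/(-871) - 224) = sqrt(16*(-1/871)*(-57 + sqrt(3223)) - 224) = sqrt((912/871 - 16*sqrt(3223)/871) - 224) = sqrt(-194192/871 - 16*sqrt(3223)/871)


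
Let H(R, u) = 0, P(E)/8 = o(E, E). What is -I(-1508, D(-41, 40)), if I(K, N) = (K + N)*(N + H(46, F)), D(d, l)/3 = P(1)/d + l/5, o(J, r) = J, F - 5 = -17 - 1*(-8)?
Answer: 58433280/1681 ≈ 34761.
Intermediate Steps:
F = -4 (F = 5 + (-17 - 1*(-8)) = 5 + (-17 + 8) = 5 - 9 = -4)
P(E) = 8*E
D(d, l) = 24/d + 3*l/5 (D(d, l) = 3*((8*1)/d + l/5) = 3*(8/d + l*(⅕)) = 3*(8/d + l/5) = 24/d + 3*l/5)
I(K, N) = N*(K + N) (I(K, N) = (K + N)*(N + 0) = (K + N)*N = N*(K + N))
-I(-1508, D(-41, 40)) = -(24/(-41) + (⅗)*40)*(-1508 + (24/(-41) + (⅗)*40)) = -(24*(-1/41) + 24)*(-1508 + (24*(-1/41) + 24)) = -(-24/41 + 24)*(-1508 + (-24/41 + 24)) = -960*(-1508 + 960/41)/41 = -960*(-60868)/(41*41) = -1*(-58433280/1681) = 58433280/1681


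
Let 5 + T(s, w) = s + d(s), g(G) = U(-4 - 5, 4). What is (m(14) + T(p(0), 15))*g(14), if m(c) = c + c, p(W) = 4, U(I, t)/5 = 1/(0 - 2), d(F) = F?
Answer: -155/2 ≈ -77.500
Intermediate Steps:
U(I, t) = -5/2 (U(I, t) = 5/(0 - 2) = 5/(-2) = 5*(-½) = -5/2)
g(G) = -5/2
m(c) = 2*c
T(s, w) = -5 + 2*s (T(s, w) = -5 + (s + s) = -5 + 2*s)
(m(14) + T(p(0), 15))*g(14) = (2*14 + (-5 + 2*4))*(-5/2) = (28 + (-5 + 8))*(-5/2) = (28 + 3)*(-5/2) = 31*(-5/2) = -155/2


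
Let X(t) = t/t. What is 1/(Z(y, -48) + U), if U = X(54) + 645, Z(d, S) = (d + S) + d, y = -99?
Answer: 1/400 ≈ 0.0025000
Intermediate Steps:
Z(d, S) = S + 2*d (Z(d, S) = (S + d) + d = S + 2*d)
X(t) = 1
U = 646 (U = 1 + 645 = 646)
1/(Z(y, -48) + U) = 1/((-48 + 2*(-99)) + 646) = 1/((-48 - 198) + 646) = 1/(-246 + 646) = 1/400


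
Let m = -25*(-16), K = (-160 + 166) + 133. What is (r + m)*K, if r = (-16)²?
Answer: 91184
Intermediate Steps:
r = 256
K = 139 (K = 6 + 133 = 139)
m = 400
(r + m)*K = (256 + 400)*139 = 656*139 = 91184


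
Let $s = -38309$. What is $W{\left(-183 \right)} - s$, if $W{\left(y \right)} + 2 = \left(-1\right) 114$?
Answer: $38193$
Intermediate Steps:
$W{\left(y \right)} = -116$ ($W{\left(y \right)} = -2 - 114 = -116$)
$W{\left(-183 \right)} - s = -116 - -38309 = -116 + 38309 = 38193$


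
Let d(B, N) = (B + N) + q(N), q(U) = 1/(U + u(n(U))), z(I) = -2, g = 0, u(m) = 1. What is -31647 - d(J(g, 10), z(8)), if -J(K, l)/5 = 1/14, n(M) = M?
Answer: -443011/14 ≈ -31644.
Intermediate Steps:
J(K, l) = -5/14
q(U) = 1/(1 + U) (q(U) = 1/(U + 1) = 1/(1 + U))
d(B, N) = B + N + 1/(1 + N) (d(B, N) = (B + N) + 1/(1 + N) = B + N + 1/(1 + N))
-31647 - d(J(g, 10), z(8)) = -31647 - (1 + (1 - 2)*(-5/14 - 2))/(1 - 2) = -31647 - (1 - 1*(-33/14))/(-1) = -31647 - (-1)*(1 + 33/14) = -31647 - (-1)*47/14 = -31647 - 1*(-47/14) = -31647 + 47/14 = -443011/14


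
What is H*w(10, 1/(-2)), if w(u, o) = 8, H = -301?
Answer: -2408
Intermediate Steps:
H*w(10, 1/(-2)) = -301*8 = -2408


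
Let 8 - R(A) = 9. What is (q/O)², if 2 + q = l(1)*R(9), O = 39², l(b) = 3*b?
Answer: 25/2313441 ≈ 1.0806e-5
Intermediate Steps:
R(A) = -1 (R(A) = 8 - 1*9 = 8 - 9 = -1)
O = 1521
q = -5 (q = -2 + (3*1)*(-1) = -2 + 3*(-1) = -2 - 3 = -5)
(q/O)² = (-5/1521)² = 25/2313441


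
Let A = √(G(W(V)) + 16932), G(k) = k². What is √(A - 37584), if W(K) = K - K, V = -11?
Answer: √(-37584 + 2*√4233) ≈ 193.53*I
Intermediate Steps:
W(K) = 0
A = 2*√4233 (A = √(0² + 16932) = √(0 + 16932) = √16932 = 2*√4233 ≈ 130.12)
√(A - 37584) = √(2*√4233 - 37584) = √(-37584 + 2*√4233)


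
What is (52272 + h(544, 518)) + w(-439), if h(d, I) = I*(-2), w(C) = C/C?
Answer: 51237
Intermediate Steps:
w(C) = 1
h(d, I) = -2*I
(52272 + h(544, 518)) + w(-439) = (52272 - 2*518) + 1 = (52272 - 1036) + 1 = 51236 + 1 = 51237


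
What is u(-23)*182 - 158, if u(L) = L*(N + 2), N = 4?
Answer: -25274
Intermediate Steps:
u(L) = 6*L (u(L) = L*(4 + 2) = L*6 = 6*L)
u(-23)*182 - 158 = (6*(-23))*182 - 158 = -138*182 - 158 = -25116 - 158 = -25274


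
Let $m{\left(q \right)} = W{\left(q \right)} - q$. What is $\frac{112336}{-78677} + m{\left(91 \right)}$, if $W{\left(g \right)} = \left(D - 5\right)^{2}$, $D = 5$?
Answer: $- \frac{7271943}{78677} \approx -92.428$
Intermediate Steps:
$W{\left(g \right)} = 0$ ($W{\left(g \right)} = \left(5 - 5\right)^{2} = 0^{2} = 0$)
$m{\left(q \right)} = - q$ ($m{\left(q \right)} = 0 - q = - q$)
$\frac{112336}{-78677} + m{\left(91 \right)} = \frac{112336}{-78677} - 91 = 112336 \left(- \frac{1}{78677}\right) - 91 = - \frac{112336}{78677} - 91 = - \frac{7271943}{78677}$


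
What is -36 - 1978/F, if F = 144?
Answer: -3581/72 ≈ -49.736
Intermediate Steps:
-36 - 1978/F = -36 - 1978/144 = -36 - 43*23/72 = -36 - 989/72 = -3581/72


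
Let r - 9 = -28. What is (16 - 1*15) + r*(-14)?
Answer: 267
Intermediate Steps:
r = -19 (r = 9 - 28 = -19)
(16 - 1*15) + r*(-14) = (16 - 1*15) - 19*(-14) = (16 - 15) + 266 = 1 + 266 = 267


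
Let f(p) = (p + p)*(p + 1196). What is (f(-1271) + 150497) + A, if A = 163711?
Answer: 504858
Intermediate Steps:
f(p) = 2*p*(1196 + p) (f(p) = (2*p)*(1196 + p) = 2*p*(1196 + p))
(f(-1271) + 150497) + A = (2*(-1271)*(1196 - 1271) + 150497) + 163711 = (2*(-1271)*(-75) + 150497) + 163711 = (190650 + 150497) + 163711 = 341147 + 163711 = 504858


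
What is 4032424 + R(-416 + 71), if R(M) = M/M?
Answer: 4032425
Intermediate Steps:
R(M) = 1
4032424 + R(-416 + 71) = 4032424 + 1 = 4032425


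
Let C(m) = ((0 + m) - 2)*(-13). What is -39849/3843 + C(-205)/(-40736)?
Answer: -544543459/52182816 ≈ -10.435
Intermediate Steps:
C(m) = 26 - 13*m (C(m) = (m - 2)*(-13) = (-2 + m)*(-13) = 26 - 13*m)
-39849/3843 + C(-205)/(-40736) = -39849/3843 + (26 - 13*(-205))/(-40736) = -39849*1/3843 + (26 + 2665)*(-1/40736) = -13283/1281 + 2691*(-1/40736) = -13283/1281 - 2691/40736 = -544543459/52182816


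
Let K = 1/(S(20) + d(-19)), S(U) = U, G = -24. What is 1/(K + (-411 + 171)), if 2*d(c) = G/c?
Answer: -392/94061 ≈ -0.0041675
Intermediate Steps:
d(c) = -12/c (d(c) = (-24/c)/2 = -12/c)
K = 19/392 (K = 1/(20 - 12/(-19)) = 1/(20 - 12*(-1/19)) = 1/(20 + 12/19) = 1/(392/19) = 19/392 ≈ 0.048469)
1/(K + (-411 + 171)) = 1/(19/392 + (-411 + 171)) = 1/(19/392 - 240) = 1/(-94061/392) = -392/94061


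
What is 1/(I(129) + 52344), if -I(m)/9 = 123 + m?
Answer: 1/50076 ≈ 1.9970e-5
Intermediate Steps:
I(m) = -1107 - 9*m (I(m) = -9*(123 + m) = -1107 - 9*m)
1/(I(129) + 52344) = 1/((-1107 - 9*129) + 52344) = 1/((-1107 - 1161) + 52344) = 1/(-2268 + 52344) = 1/50076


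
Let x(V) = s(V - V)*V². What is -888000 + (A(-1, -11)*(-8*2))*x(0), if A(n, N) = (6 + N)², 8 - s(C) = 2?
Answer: -888000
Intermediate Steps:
s(C) = 6 (s(C) = 8 - 1*2 = 8 - 2 = 6)
x(V) = 6*V²
-888000 + (A(-1, -11)*(-8*2))*x(0) = -888000 + ((6 - 11)²*(-8*2))*(6*0²) = -888000 + ((-5)²*(-16))*(6*0) = -888000 + (25*(-16))*0 = -888000 - 400*0 = -888000 + 0 = -888000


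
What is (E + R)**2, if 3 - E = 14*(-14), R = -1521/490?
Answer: 9213888121/240100 ≈ 38375.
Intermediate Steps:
R = -1521/490 (R = -1521*1/490 = -1521/490 ≈ -3.1041)
E = 199 (E = 3 - 14*(-14) = 3 - 1*(-196) = 3 + 196 = 199)
(E + R)**2 = (199 - 1521/490)**2 = (95989/490)**2 = 9213888121/240100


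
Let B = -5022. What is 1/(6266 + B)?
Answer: 1/1244 ≈ 0.00080386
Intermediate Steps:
1/(6266 + B) = 1/(6266 - 5022) = 1/1244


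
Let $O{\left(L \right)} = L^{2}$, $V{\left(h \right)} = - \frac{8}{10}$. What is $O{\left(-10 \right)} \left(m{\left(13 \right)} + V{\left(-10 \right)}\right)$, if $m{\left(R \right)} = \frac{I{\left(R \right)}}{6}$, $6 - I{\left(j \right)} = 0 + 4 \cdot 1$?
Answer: $- \frac{140}{3} \approx -46.667$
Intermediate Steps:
$I{\left(j \right)} = 2$ ($I{\left(j \right)} = 6 - \left(0 + 4 \cdot 1\right) = 6 - \left(0 + 4\right) = 6 - 4 = 2$)
$V{\left(h \right)} = - \frac{4}{5}$ ($V{\left(h \right)} = \left(-8\right) \frac{1}{10} = - \frac{4}{5}$)
$m{\left(R \right)} = \frac{1}{3}$ ($m{\left(R \right)} = \frac{2}{6} = 2 \cdot \frac{1}{6} = \frac{1}{3}$)
$O{\left(-10 \right)} \left(m{\left(13 \right)} + V{\left(-10 \right)}\right) = \left(-10\right)^{2} \left(\frac{1}{3} - \frac{4}{5}\right) = 100 \left(- \frac{7}{15}\right) = - \frac{140}{3}$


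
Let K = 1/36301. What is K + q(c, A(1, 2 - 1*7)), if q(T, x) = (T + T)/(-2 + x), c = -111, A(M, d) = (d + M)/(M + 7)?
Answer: 16117649/181505 ≈ 88.800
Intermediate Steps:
A(M, d) = (M + d)/(7 + M)
q(T, x) = 2*T/(-2 + x) (q(T, x) = (2*T)/(-2 + x) = 2*T/(-2 + x))
K = 1/36301 ≈ 2.7547e-5
K + q(c, A(1, 2 - 1*7)) = 1/36301 + 2*(-111)/(-2 + (1 + (2 - 1*7))/(7 + 1)) = 1/36301 + 2*(-111)/(-2 + (1 + (2 - 7))/8) = 1/36301 + 2*(-111)/(-2 + (1 - 5)/8) = 1/36301 + 2*(-111)/(-2 + (⅛)*(-4)) = 1/36301 + 2*(-111)/(-2 - ½) = 1/36301 + 2*(-111)/(-5/2) = 1/36301 + 2*(-111)*(-⅖) = 1/36301 + 444/5 = 16117649/181505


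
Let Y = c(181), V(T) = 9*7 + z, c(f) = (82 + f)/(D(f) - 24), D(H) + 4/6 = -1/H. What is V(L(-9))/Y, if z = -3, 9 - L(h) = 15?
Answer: -267940/47603 ≈ -5.6286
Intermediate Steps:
D(H) = -⅔ - 1/H
L(h) = -6 (L(h) = 9 - 1*15 = 9 - 15 = -6)
c(f) = (82 + f)/(-74/3 - 1/f) (c(f) = (82 + f)/((-⅔ - 1/f) - 24) = (82 + f)/(-74/3 - 1/f))
V(T) = 60 (V(T) = 9*7 - 3 = 63 - 3 = 60)
Y = -142809/13397 (Y = -3*181*(82 + 181)/(3 + 74*181) = -3*181*263/(3 + 13394) = -3*181*263/13397 = -3*181*1/13397*263 = -142809/13397 ≈ -10.660)
V(L(-9))/Y = 60/(-142809/13397) = 60*(-13397/142809) = -267940/47603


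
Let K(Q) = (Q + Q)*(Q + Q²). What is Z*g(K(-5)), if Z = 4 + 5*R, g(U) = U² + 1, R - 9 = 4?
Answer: 2760069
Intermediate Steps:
R = 13 (R = 9 + 4 = 13)
K(Q) = 2*Q*(Q + Q²) (K(Q) = (2*Q)*(Q + Q²) = 2*Q*(Q + Q²))
g(U) = 1 + U²
Z = 69 (Z = 4 + 5*13 = 4 + 65 = 69)
Z*g(K(-5)) = 69*(1 + (2*(-5)²*(1 - 5))²) = 69*(1 + (2*25*(-4))²) = 69*(1 + (-200)²) = 69*(1 + 40000) = 69*40001 = 2760069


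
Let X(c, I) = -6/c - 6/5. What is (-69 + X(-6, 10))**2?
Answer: 119716/25 ≈ 4788.6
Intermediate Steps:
X(c, I) = -6/5 - 6/c (X(c, I) = -6/c - 6*1/5 = -6/c - 6/5 = -6/5 - 6/c)
(-69 + X(-6, 10))**2 = (-69 + (-6/5 - 6/(-6)))**2 = (-69 + (-6/5 - 6*(-1/6)))**2 = (-69 + (-6/5 + 1))**2 = (-69 - 1/5)**2 = (-346/5)**2 = 119716/25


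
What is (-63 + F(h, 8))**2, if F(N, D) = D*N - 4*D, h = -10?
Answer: 30625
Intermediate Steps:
F(N, D) = -4*D + D*N
(-63 + F(h, 8))**2 = (-63 + 8*(-4 - 10))**2 = (-63 + 8*(-14))**2 = (-63 - 112)**2 = (-175)**2 = 30625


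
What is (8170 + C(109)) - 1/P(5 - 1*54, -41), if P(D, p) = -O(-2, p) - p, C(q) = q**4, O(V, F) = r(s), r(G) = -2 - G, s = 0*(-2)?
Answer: 6070152232/43 ≈ 1.4117e+8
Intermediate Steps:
s = 0
O(V, F) = -2 (O(V, F) = -2 - 1*0 = -2 + 0 = -2)
P(D, p) = 2 - p (P(D, p) = -1*(-2) - p = 2 - p)
(8170 + C(109)) - 1/P(5 - 1*54, -41) = (8170 + 109**4) - 1/(2 - 1*(-41)) = (8170 + 141158161) - 1/(2 + 41) = 141166331 - 1/43 = 6070152232/43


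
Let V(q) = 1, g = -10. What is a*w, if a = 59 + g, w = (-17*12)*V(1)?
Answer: -9996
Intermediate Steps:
w = -204 (w = -17*12*1 = -204*1 = -204)
a = 49 (a = 59 - 10 = 49)
a*w = 49*(-204) = -9996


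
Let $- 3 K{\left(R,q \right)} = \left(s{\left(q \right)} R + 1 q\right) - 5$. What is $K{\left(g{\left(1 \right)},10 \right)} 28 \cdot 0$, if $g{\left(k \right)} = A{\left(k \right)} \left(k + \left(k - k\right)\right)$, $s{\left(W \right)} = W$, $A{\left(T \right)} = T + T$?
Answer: $0$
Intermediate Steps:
$A{\left(T \right)} = 2 T$
$g{\left(k \right)} = 2 k^{2}$ ($g{\left(k \right)} = 2 k \left(k + \left(k - k\right)\right) = 2 k \left(k + 0\right) = 2 k k = 2 k^{2}$)
$K{\left(R,q \right)} = \frac{5}{3} - \frac{q}{3} - \frac{R q}{3}$ ($K{\left(R,q \right)} = - \frac{\left(q R + 1 q\right) - 5}{3} = - \frac{\left(R q + q\right) - 5}{3} = - \frac{\left(q + R q\right) - 5}{3} = - \frac{-5 + q + R q}{3} = \frac{5}{3} - \frac{q}{3} - \frac{R q}{3}$)
$K{\left(g{\left(1 \right)},10 \right)} 28 \cdot 0 = \left(\frac{5}{3} - \frac{10}{3} - \frac{1}{3} \cdot 2 \cdot 1^{2} \cdot 10\right) 28 \cdot 0 = \left(\frac{5}{3} - \frac{10}{3} - \frac{1}{3} \cdot 2 \cdot 1 \cdot 10\right) 28 \cdot 0 = \left(\frac{5}{3} - \frac{10}{3} - \frac{2}{3} \cdot 10\right) 28 \cdot 0 = \left(\frac{5}{3} - \frac{10}{3} - \frac{20}{3}\right) 28 \cdot 0 = \left(- \frac{25}{3}\right) 28 \cdot 0 = \left(- \frac{700}{3}\right) 0 = 0$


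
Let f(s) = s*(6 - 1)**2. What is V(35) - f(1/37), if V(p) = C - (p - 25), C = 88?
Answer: 2861/37 ≈ 77.324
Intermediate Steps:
f(s) = 25*s (f(s) = s*5**2 = s*25 = 25*s)
V(p) = 113 - p (V(p) = 88 - (p - 25) = 88 - (-25 + p) = 88 + (25 - p) = 113 - p)
V(35) - f(1/37) = (113 - 1*35) - 25/37 = (113 - 35) - 25/37 = 78 - 1*25/37 = 78 - 25/37 = 2861/37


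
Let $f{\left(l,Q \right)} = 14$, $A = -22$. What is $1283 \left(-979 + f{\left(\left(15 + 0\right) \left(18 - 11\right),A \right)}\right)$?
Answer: $-1238095$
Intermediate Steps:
$1283 \left(-979 + f{\left(\left(15 + 0\right) \left(18 - 11\right),A \right)}\right) = 1283 \left(-979 + 14\right) = 1283 \left(-965\right) = -1238095$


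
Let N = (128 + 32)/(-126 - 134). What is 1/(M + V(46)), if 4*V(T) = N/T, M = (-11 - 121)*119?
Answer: -299/4696693 ≈ -6.3662e-5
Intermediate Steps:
M = -15708 (M = -132*119 = -15708)
N = -8/13 (N = 160/(-260) = 160*(-1/260) = -8/13 ≈ -0.61539)
V(T) = -2/(13*T) (V(T) = (-8/(13*T))/4 = -2/(13*T))
1/(M + V(46)) = 1/(-15708 - 2/13/46) = 1/(-15708 - 2/13*1/46) = 1/(-15708 - 1/299) = 1/(-4696693/299) = -299/4696693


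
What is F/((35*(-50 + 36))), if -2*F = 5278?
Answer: 377/70 ≈ 5.3857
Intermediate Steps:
F = -2639 (F = -½*5278 = -2639)
F/((35*(-50 + 36))) = -2639*1/(35*(-50 + 36)) = -2639/(35*(-14)) = -2639/(-490) = -2639*(-1/490) = 377/70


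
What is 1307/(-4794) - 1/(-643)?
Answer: -835607/3082542 ≈ -0.27108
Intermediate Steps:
1307/(-4794) - 1/(-643) = 1307*(-1/4794) - 1*(-1/643) = -1307/4794 + 1/643 = -835607/3082542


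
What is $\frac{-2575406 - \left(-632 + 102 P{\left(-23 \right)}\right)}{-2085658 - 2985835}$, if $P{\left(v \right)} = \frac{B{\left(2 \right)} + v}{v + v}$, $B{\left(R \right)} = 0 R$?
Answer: $\frac{2574825}{5071493} \approx 0.50771$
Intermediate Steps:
$B{\left(R \right)} = 0$
$P{\left(v \right)} = \frac{1}{2}$ ($P{\left(v \right)} = \frac{0 + v}{v + v} = \frac{v}{2 v} = v \frac{1}{2 v} = \frac{1}{2}$)
$\frac{-2575406 - \left(-632 + 102 P{\left(-23 \right)}\right)}{-2085658 - 2985835} = \frac{-2575406 + \left(\left(-102\right) \frac{1}{2} + 632\right)}{-2085658 - 2985835} = \frac{-2575406 + \left(-51 + 632\right)}{-5071493} = \left(-2575406 + 581\right) \left(- \frac{1}{5071493}\right) = \left(-2574825\right) \left(- \frac{1}{5071493}\right) = \frac{2574825}{5071493}$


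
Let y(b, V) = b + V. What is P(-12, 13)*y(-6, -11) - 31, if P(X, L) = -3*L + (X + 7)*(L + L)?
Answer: 2842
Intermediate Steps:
P(X, L) = -3*L + 2*L*(7 + X) (P(X, L) = -3*L + (7 + X)*(2*L) = -3*L + 2*L*(7 + X))
y(b, V) = V + b
P(-12, 13)*y(-6, -11) - 31 = (13*(11 + 2*(-12)))*(-11 - 6) - 31 = (13*(11 - 24))*(-17) - 31 = (13*(-13))*(-17) - 31 = -169*(-17) - 31 = 2873 - 31 = 2842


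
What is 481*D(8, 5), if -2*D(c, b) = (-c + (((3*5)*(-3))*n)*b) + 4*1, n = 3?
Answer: 326599/2 ≈ 1.6330e+5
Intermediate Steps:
D(c, b) = -2 + c/2 + 135*b/2 (D(c, b) = -((-c + (((3*5)*(-3))*3)*b) + 4*1)/2 = -((-c + ((15*(-3))*3)*b) + 4)/2 = -((-c + (-45*3)*b) + 4)/2 = -((-c - 135*b) + 4)/2 = -(4 - c - 135*b)/2 = -2 + c/2 + 135*b/2)
481*D(8, 5) = 481*(-2 + (½)*8 + (135/2)*5) = 481*(-2 + 4 + 675/2) = 481*(679/2) = 326599/2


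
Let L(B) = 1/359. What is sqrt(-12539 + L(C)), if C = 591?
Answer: 10*I*sqrt(16160385)/359 ≈ 111.98*I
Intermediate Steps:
L(B) = 1/359
sqrt(-12539 + L(C)) = sqrt(-12539 + 1/359) = sqrt(-4501500/359) = 10*I*sqrt(16160385)/359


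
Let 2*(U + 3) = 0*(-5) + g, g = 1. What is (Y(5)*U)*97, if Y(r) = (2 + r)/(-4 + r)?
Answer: -3395/2 ≈ -1697.5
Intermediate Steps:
Y(r) = (2 + r)/(-4 + r)
U = -5/2 (U = -3 + (0*(-5) + 1)/2 = -3 + (0 + 1)/2 = -3 + (½)*1 = -3 + ½ = -5/2 ≈ -2.5000)
(Y(5)*U)*97 = (((2 + 5)/(-4 + 5))*(-5/2))*97 = ((7/1)*(-5/2))*97 = ((1*7)*(-5/2))*97 = (7*(-5/2))*97 = -35/2*97 = -3395/2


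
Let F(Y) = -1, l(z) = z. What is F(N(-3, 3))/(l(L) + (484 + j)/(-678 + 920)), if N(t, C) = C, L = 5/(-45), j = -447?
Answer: -2178/91 ≈ -23.934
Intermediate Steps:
L = -⅑ (L = 5*(-1/45) = -⅑ ≈ -0.11111)
F(N(-3, 3))/(l(L) + (484 + j)/(-678 + 920)) = -1/(-⅑ + (484 - 447)/(-678 + 920)) = -1/(-⅑ + 37/242) = -1/(91/2178) = (2178/91)*(-1) = -2178/91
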